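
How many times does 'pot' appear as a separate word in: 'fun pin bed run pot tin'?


Scanning each word for exact match 'pot':
  Word 1: 'fun' -> no
  Word 2: 'pin' -> no
  Word 3: 'bed' -> no
  Word 4: 'run' -> no
  Word 5: 'pot' -> MATCH
  Word 6: 'tin' -> no
Total matches: 1

1


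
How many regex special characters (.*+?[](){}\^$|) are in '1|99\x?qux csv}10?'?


Regex special characters are: . * + ? [ ] ( ) { } \ ^ $ |
Scanning '1|99\x?qux csv}10?':
  pos 1: '|' -> SPECIAL
  pos 4: '\' -> SPECIAL
  pos 6: '?' -> SPECIAL
  pos 14: '}' -> SPECIAL
  pos 17: '?' -> SPECIAL
Special chars found: ['|', '\\', '?', '}', '?']
Total: 5

5


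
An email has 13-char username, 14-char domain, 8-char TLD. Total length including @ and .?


An email address has format: username@domain.tld
Username length: 13
'@' character: 1
Domain length: 14
'.' character: 1
TLD length: 8
Total = 13 + 1 + 14 + 1 + 8 = 37

37


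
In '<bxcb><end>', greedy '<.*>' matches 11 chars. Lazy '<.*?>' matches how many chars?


Greedy '<.*>' tries to match as MUCH as possible.
Lazy '<.*?>' tries to match as LITTLE as possible.

String: '<bxcb><end>'
Greedy '<.*>' starts at first '<' and extends to the LAST '>': '<bxcb><end>' (11 chars)
Lazy '<.*?>' starts at first '<' and stops at the FIRST '>': '<bxcb>' (6 chars)

6


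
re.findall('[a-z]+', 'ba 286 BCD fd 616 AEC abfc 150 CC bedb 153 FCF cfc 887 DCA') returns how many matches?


Pattern '[a-z]+' finds one or more lowercase letters.
Text: 'ba 286 BCD fd 616 AEC abfc 150 CC bedb 153 FCF cfc 887 DCA'
Scanning for matches:
  Match 1: 'ba'
  Match 2: 'fd'
  Match 3: 'abfc'
  Match 4: 'bedb'
  Match 5: 'cfc'
Total matches: 5

5


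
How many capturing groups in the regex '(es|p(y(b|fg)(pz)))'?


To count capturing groups, count each '(' that starts a group.
Pattern: '(es|p(y(b|fg)(pz)))'
Walking through the pattern:
  Position 0: '(' -> group #1
  Position 5: '(' -> group #2
  Position 7: '(' -> group #3
  Position 13: '(' -> group #4
Total capturing groups: 4

4


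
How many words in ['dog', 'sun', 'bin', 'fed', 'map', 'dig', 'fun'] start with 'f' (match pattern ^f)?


Pattern ^f anchors to start of word. Check which words begin with 'f':
  'dog' -> no
  'sun' -> no
  'bin' -> no
  'fed' -> MATCH (starts with 'f')
  'map' -> no
  'dig' -> no
  'fun' -> MATCH (starts with 'f')
Matching words: ['fed', 'fun']
Count: 2

2


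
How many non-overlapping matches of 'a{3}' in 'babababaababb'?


Pattern 'a{3}' matches exactly 3 consecutive a's (greedy, non-overlapping).
String: 'babababaababb'
Scanning for runs of a's:
  Run at pos 1: 'a' (length 1) -> 0 match(es)
  Run at pos 3: 'a' (length 1) -> 0 match(es)
  Run at pos 5: 'a' (length 1) -> 0 match(es)
  Run at pos 7: 'aa' (length 2) -> 0 match(es)
  Run at pos 10: 'a' (length 1) -> 0 match(es)
Matches found: []
Total: 0

0


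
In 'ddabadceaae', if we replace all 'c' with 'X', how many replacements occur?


re.sub('c', 'X', text) replaces every occurrence of 'c' with 'X'.
Text: 'ddabadceaae'
Scanning for 'c':
  pos 6: 'c' -> replacement #1
Total replacements: 1

1


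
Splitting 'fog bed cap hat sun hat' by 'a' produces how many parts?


Splitting by 'a' breaks the string at each occurrence of the separator.
Text: 'fog bed cap hat sun hat'
Parts after split:
  Part 1: 'fog bed c'
  Part 2: 'p h'
  Part 3: 't sun h'
  Part 4: 't'
Total parts: 4

4


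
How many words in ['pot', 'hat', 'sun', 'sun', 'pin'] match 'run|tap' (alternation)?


Alternation 'run|tap' matches either 'run' or 'tap'.
Checking each word:
  'pot' -> no
  'hat' -> no
  'sun' -> no
  'sun' -> no
  'pin' -> no
Matches: []
Count: 0

0


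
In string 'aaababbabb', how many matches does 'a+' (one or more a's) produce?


Pattern 'a+' matches one or more consecutive a's.
String: 'aaababbabb'
Scanning for runs of a:
  Match 1: 'aaa' (length 3)
  Match 2: 'a' (length 1)
  Match 3: 'a' (length 1)
Total matches: 3

3


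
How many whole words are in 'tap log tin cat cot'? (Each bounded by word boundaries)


Word boundaries (\b) mark the start/end of each word.
Text: 'tap log tin cat cot'
Splitting by whitespace:
  Word 1: 'tap'
  Word 2: 'log'
  Word 3: 'tin'
  Word 4: 'cat'
  Word 5: 'cot'
Total whole words: 5

5


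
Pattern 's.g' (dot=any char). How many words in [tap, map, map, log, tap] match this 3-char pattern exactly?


Pattern 's.g' means: starts with 's', any single char, ends with 'g'.
Checking each word (must be exactly 3 chars):
  'tap' (len=3): no
  'map' (len=3): no
  'map' (len=3): no
  'log' (len=3): no
  'tap' (len=3): no
Matching words: []
Total: 0

0


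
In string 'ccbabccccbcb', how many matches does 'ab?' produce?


Pattern 'ab?' matches 'a' optionally followed by 'b'.
String: 'ccbabccccbcb'
Scanning left to right for 'a' then checking next char:
  Match 1: 'ab' (a followed by b)
Total matches: 1

1


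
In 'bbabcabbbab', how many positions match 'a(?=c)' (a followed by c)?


Lookahead 'a(?=c)' matches 'a' only when followed by 'c'.
String: 'bbabcabbbab'
Checking each position where char is 'a':
  pos 2: 'a' -> no (next='b')
  pos 5: 'a' -> no (next='b')
  pos 9: 'a' -> no (next='b')
Matching positions: []
Count: 0

0


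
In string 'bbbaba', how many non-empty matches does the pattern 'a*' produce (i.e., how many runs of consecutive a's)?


Pattern 'a*' matches zero or more a's. We want non-empty runs of consecutive a's.
String: 'bbbaba'
Walking through the string to find runs of a's:
  Run 1: positions 3-3 -> 'a'
  Run 2: positions 5-5 -> 'a'
Non-empty runs found: ['a', 'a']
Count: 2

2


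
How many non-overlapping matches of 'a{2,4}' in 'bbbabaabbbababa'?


Pattern 'a{2,4}' matches between 2 and 4 consecutive a's (greedy).
String: 'bbbabaabbbababa'
Finding runs of a's and applying greedy matching:
  Run at pos 3: 'a' (length 1)
  Run at pos 5: 'aa' (length 2)
  Run at pos 10: 'a' (length 1)
  Run at pos 12: 'a' (length 1)
  Run at pos 14: 'a' (length 1)
Matches: ['aa']
Count: 1

1


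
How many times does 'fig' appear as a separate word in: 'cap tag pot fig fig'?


Scanning each word for exact match 'fig':
  Word 1: 'cap' -> no
  Word 2: 'tag' -> no
  Word 3: 'pot' -> no
  Word 4: 'fig' -> MATCH
  Word 5: 'fig' -> MATCH
Total matches: 2

2


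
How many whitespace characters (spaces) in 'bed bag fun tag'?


\s matches whitespace characters (spaces, tabs, etc.).
Text: 'bed bag fun tag'
This text has 4 words separated by spaces.
Number of spaces = number of words - 1 = 4 - 1 = 3

3


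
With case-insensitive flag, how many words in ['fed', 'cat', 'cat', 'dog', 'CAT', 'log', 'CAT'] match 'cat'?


Case-insensitive matching: compare each word's lowercase form to 'cat'.
  'fed' -> lower='fed' -> no
  'cat' -> lower='cat' -> MATCH
  'cat' -> lower='cat' -> MATCH
  'dog' -> lower='dog' -> no
  'CAT' -> lower='cat' -> MATCH
  'log' -> lower='log' -> no
  'CAT' -> lower='cat' -> MATCH
Matches: ['cat', 'cat', 'CAT', 'CAT']
Count: 4

4


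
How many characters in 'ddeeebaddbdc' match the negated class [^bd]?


Negated class [^bd] matches any char NOT in {b, d}
Scanning 'ddeeebaddbdc':
  pos 0: 'd' -> no (excluded)
  pos 1: 'd' -> no (excluded)
  pos 2: 'e' -> MATCH
  pos 3: 'e' -> MATCH
  pos 4: 'e' -> MATCH
  pos 5: 'b' -> no (excluded)
  pos 6: 'a' -> MATCH
  pos 7: 'd' -> no (excluded)
  pos 8: 'd' -> no (excluded)
  pos 9: 'b' -> no (excluded)
  pos 10: 'd' -> no (excluded)
  pos 11: 'c' -> MATCH
Total matches: 5

5


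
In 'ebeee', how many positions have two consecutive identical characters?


Looking for consecutive identical characters in 'ebeee':
  pos 0-1: 'e' vs 'b' -> different
  pos 1-2: 'b' vs 'e' -> different
  pos 2-3: 'e' vs 'e' -> MATCH ('ee')
  pos 3-4: 'e' vs 'e' -> MATCH ('ee')
Consecutive identical pairs: ['ee', 'ee']
Count: 2

2


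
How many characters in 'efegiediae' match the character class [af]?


Character class [af] matches any of: {a, f}
Scanning string 'efegiediae' character by character:
  pos 0: 'e' -> no
  pos 1: 'f' -> MATCH
  pos 2: 'e' -> no
  pos 3: 'g' -> no
  pos 4: 'i' -> no
  pos 5: 'e' -> no
  pos 6: 'd' -> no
  pos 7: 'i' -> no
  pos 8: 'a' -> MATCH
  pos 9: 'e' -> no
Total matches: 2

2


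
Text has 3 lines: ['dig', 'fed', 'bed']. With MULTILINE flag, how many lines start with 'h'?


With MULTILINE flag, ^ matches the start of each line.
Lines: ['dig', 'fed', 'bed']
Checking which lines start with 'h':
  Line 1: 'dig' -> no
  Line 2: 'fed' -> no
  Line 3: 'bed' -> no
Matching lines: []
Count: 0

0


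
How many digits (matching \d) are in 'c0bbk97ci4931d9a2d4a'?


\d matches any digit 0-9.
Scanning 'c0bbk97ci4931d9a2d4a':
  pos 1: '0' -> DIGIT
  pos 5: '9' -> DIGIT
  pos 6: '7' -> DIGIT
  pos 9: '4' -> DIGIT
  pos 10: '9' -> DIGIT
  pos 11: '3' -> DIGIT
  pos 12: '1' -> DIGIT
  pos 14: '9' -> DIGIT
  pos 16: '2' -> DIGIT
  pos 18: '4' -> DIGIT
Digits found: ['0', '9', '7', '4', '9', '3', '1', '9', '2', '4']
Total: 10

10


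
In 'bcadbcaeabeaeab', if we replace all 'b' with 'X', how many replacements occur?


re.sub('b', 'X', text) replaces every occurrence of 'b' with 'X'.
Text: 'bcadbcaeabeaeab'
Scanning for 'b':
  pos 0: 'b' -> replacement #1
  pos 4: 'b' -> replacement #2
  pos 9: 'b' -> replacement #3
  pos 14: 'b' -> replacement #4
Total replacements: 4

4


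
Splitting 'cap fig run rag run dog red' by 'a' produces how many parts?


Splitting by 'a' breaks the string at each occurrence of the separator.
Text: 'cap fig run rag run dog red'
Parts after split:
  Part 1: 'c'
  Part 2: 'p fig run r'
  Part 3: 'g run dog red'
Total parts: 3

3


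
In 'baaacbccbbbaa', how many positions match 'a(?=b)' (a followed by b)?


Lookahead 'a(?=b)' matches 'a' only when followed by 'b'.
String: 'baaacbccbbbaa'
Checking each position where char is 'a':
  pos 1: 'a' -> no (next='a')
  pos 2: 'a' -> no (next='a')
  pos 3: 'a' -> no (next='c')
  pos 11: 'a' -> no (next='a')
Matching positions: []
Count: 0

0


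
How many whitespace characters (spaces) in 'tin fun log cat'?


\s matches whitespace characters (spaces, tabs, etc.).
Text: 'tin fun log cat'
This text has 4 words separated by spaces.
Number of spaces = number of words - 1 = 4 - 1 = 3

3


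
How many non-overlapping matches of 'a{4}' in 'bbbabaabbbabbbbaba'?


Pattern 'a{4}' matches exactly 4 consecutive a's (greedy, non-overlapping).
String: 'bbbabaabbbabbbbaba'
Scanning for runs of a's:
  Run at pos 3: 'a' (length 1) -> 0 match(es)
  Run at pos 5: 'aa' (length 2) -> 0 match(es)
  Run at pos 10: 'a' (length 1) -> 0 match(es)
  Run at pos 15: 'a' (length 1) -> 0 match(es)
  Run at pos 17: 'a' (length 1) -> 0 match(es)
Matches found: []
Total: 0

0


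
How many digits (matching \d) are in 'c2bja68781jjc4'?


\d matches any digit 0-9.
Scanning 'c2bja68781jjc4':
  pos 1: '2' -> DIGIT
  pos 5: '6' -> DIGIT
  pos 6: '8' -> DIGIT
  pos 7: '7' -> DIGIT
  pos 8: '8' -> DIGIT
  pos 9: '1' -> DIGIT
  pos 13: '4' -> DIGIT
Digits found: ['2', '6', '8', '7', '8', '1', '4']
Total: 7

7


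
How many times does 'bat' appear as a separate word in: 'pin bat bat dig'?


Scanning each word for exact match 'bat':
  Word 1: 'pin' -> no
  Word 2: 'bat' -> MATCH
  Word 3: 'bat' -> MATCH
  Word 4: 'dig' -> no
Total matches: 2

2


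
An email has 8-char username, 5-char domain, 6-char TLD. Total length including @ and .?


An email address has format: username@domain.tld
Username length: 8
'@' character: 1
Domain length: 5
'.' character: 1
TLD length: 6
Total = 8 + 1 + 5 + 1 + 6 = 21

21


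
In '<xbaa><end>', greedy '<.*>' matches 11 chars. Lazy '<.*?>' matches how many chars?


Greedy '<.*>' tries to match as MUCH as possible.
Lazy '<.*?>' tries to match as LITTLE as possible.

String: '<xbaa><end>'
Greedy '<.*>' starts at first '<' and extends to the LAST '>': '<xbaa><end>' (11 chars)
Lazy '<.*?>' starts at first '<' and stops at the FIRST '>': '<xbaa>' (6 chars)

6


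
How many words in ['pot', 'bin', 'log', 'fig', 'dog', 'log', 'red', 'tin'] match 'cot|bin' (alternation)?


Alternation 'cot|bin' matches either 'cot' or 'bin'.
Checking each word:
  'pot' -> no
  'bin' -> MATCH
  'log' -> no
  'fig' -> no
  'dog' -> no
  'log' -> no
  'red' -> no
  'tin' -> no
Matches: ['bin']
Count: 1

1


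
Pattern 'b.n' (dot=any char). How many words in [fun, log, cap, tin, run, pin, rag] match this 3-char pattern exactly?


Pattern 'b.n' means: starts with 'b', any single char, ends with 'n'.
Checking each word (must be exactly 3 chars):
  'fun' (len=3): no
  'log' (len=3): no
  'cap' (len=3): no
  'tin' (len=3): no
  'run' (len=3): no
  'pin' (len=3): no
  'rag' (len=3): no
Matching words: []
Total: 0

0


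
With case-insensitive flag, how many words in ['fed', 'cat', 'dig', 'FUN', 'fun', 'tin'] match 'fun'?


Case-insensitive matching: compare each word's lowercase form to 'fun'.
  'fed' -> lower='fed' -> no
  'cat' -> lower='cat' -> no
  'dig' -> lower='dig' -> no
  'FUN' -> lower='fun' -> MATCH
  'fun' -> lower='fun' -> MATCH
  'tin' -> lower='tin' -> no
Matches: ['FUN', 'fun']
Count: 2

2


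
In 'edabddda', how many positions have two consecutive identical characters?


Looking for consecutive identical characters in 'edabddda':
  pos 0-1: 'e' vs 'd' -> different
  pos 1-2: 'd' vs 'a' -> different
  pos 2-3: 'a' vs 'b' -> different
  pos 3-4: 'b' vs 'd' -> different
  pos 4-5: 'd' vs 'd' -> MATCH ('dd')
  pos 5-6: 'd' vs 'd' -> MATCH ('dd')
  pos 6-7: 'd' vs 'a' -> different
Consecutive identical pairs: ['dd', 'dd']
Count: 2

2


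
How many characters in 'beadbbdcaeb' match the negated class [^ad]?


Negated class [^ad] matches any char NOT in {a, d}
Scanning 'beadbbdcaeb':
  pos 0: 'b' -> MATCH
  pos 1: 'e' -> MATCH
  pos 2: 'a' -> no (excluded)
  pos 3: 'd' -> no (excluded)
  pos 4: 'b' -> MATCH
  pos 5: 'b' -> MATCH
  pos 6: 'd' -> no (excluded)
  pos 7: 'c' -> MATCH
  pos 8: 'a' -> no (excluded)
  pos 9: 'e' -> MATCH
  pos 10: 'b' -> MATCH
Total matches: 7

7


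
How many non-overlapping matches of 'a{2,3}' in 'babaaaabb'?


Pattern 'a{2,3}' matches between 2 and 3 consecutive a's (greedy).
String: 'babaaaabb'
Finding runs of a's and applying greedy matching:
  Run at pos 1: 'a' (length 1)
  Run at pos 3: 'aaaa' (length 4)
Matches: ['aaa']
Count: 1

1


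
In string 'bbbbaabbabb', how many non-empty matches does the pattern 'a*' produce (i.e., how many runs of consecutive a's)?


Pattern 'a*' matches zero or more a's. We want non-empty runs of consecutive a's.
String: 'bbbbaabbabb'
Walking through the string to find runs of a's:
  Run 1: positions 4-5 -> 'aa'
  Run 2: positions 8-8 -> 'a'
Non-empty runs found: ['aa', 'a']
Count: 2

2


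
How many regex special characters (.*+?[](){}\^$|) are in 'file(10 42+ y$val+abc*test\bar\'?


Regex special characters are: . * + ? [ ] ( ) { } \ ^ $ |
Scanning 'file(10 42+ y$val+abc*test\bar\':
  pos 4: '(' -> SPECIAL
  pos 10: '+' -> SPECIAL
  pos 13: '$' -> SPECIAL
  pos 17: '+' -> SPECIAL
  pos 21: '*' -> SPECIAL
  pos 26: '\' -> SPECIAL
  pos 30: '\' -> SPECIAL
Special chars found: ['(', '+', '$', '+', '*', '\\', '\\']
Total: 7

7


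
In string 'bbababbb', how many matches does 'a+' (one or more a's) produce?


Pattern 'a+' matches one or more consecutive a's.
String: 'bbababbb'
Scanning for runs of a:
  Match 1: 'a' (length 1)
  Match 2: 'a' (length 1)
Total matches: 2

2


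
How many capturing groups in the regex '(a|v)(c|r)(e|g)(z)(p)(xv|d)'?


To count capturing groups, count each '(' that starts a group.
Pattern: '(a|v)(c|r)(e|g)(z)(p)(xv|d)'
Walking through the pattern:
  Position 0: '(' -> group #1
  Position 5: '(' -> group #2
  Position 10: '(' -> group #3
  Position 15: '(' -> group #4
  Position 18: '(' -> group #5
  Position 21: '(' -> group #6
Total capturing groups: 6

6


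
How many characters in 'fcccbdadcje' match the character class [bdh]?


Character class [bdh] matches any of: {b, d, h}
Scanning string 'fcccbdadcje' character by character:
  pos 0: 'f' -> no
  pos 1: 'c' -> no
  pos 2: 'c' -> no
  pos 3: 'c' -> no
  pos 4: 'b' -> MATCH
  pos 5: 'd' -> MATCH
  pos 6: 'a' -> no
  pos 7: 'd' -> MATCH
  pos 8: 'c' -> no
  pos 9: 'j' -> no
  pos 10: 'e' -> no
Total matches: 3

3


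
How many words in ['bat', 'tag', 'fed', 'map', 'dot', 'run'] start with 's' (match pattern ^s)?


Pattern ^s anchors to start of word. Check which words begin with 's':
  'bat' -> no
  'tag' -> no
  'fed' -> no
  'map' -> no
  'dot' -> no
  'run' -> no
Matching words: []
Count: 0

0


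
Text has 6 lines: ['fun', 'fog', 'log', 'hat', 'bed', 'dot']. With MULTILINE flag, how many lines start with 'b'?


With MULTILINE flag, ^ matches the start of each line.
Lines: ['fun', 'fog', 'log', 'hat', 'bed', 'dot']
Checking which lines start with 'b':
  Line 1: 'fun' -> no
  Line 2: 'fog' -> no
  Line 3: 'log' -> no
  Line 4: 'hat' -> no
  Line 5: 'bed' -> MATCH
  Line 6: 'dot' -> no
Matching lines: ['bed']
Count: 1

1


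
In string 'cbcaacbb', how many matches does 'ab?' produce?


Pattern 'ab?' matches 'a' optionally followed by 'b'.
String: 'cbcaacbb'
Scanning left to right for 'a' then checking next char:
  Match 1: 'a' (a not followed by b)
  Match 2: 'a' (a not followed by b)
Total matches: 2

2


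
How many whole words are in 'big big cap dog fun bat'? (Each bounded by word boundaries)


Word boundaries (\b) mark the start/end of each word.
Text: 'big big cap dog fun bat'
Splitting by whitespace:
  Word 1: 'big'
  Word 2: 'big'
  Word 3: 'cap'
  Word 4: 'dog'
  Word 5: 'fun'
  Word 6: 'bat'
Total whole words: 6

6


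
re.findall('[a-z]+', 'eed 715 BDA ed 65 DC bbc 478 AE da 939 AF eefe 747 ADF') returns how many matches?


Pattern '[a-z]+' finds one or more lowercase letters.
Text: 'eed 715 BDA ed 65 DC bbc 478 AE da 939 AF eefe 747 ADF'
Scanning for matches:
  Match 1: 'eed'
  Match 2: 'ed'
  Match 3: 'bbc'
  Match 4: 'da'
  Match 5: 'eefe'
Total matches: 5

5


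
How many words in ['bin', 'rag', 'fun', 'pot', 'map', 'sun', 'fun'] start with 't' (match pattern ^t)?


Pattern ^t anchors to start of word. Check which words begin with 't':
  'bin' -> no
  'rag' -> no
  'fun' -> no
  'pot' -> no
  'map' -> no
  'sun' -> no
  'fun' -> no
Matching words: []
Count: 0

0


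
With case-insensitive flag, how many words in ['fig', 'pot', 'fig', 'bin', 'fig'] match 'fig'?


Case-insensitive matching: compare each word's lowercase form to 'fig'.
  'fig' -> lower='fig' -> MATCH
  'pot' -> lower='pot' -> no
  'fig' -> lower='fig' -> MATCH
  'bin' -> lower='bin' -> no
  'fig' -> lower='fig' -> MATCH
Matches: ['fig', 'fig', 'fig']
Count: 3

3


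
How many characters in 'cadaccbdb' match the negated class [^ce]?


Negated class [^ce] matches any char NOT in {c, e}
Scanning 'cadaccbdb':
  pos 0: 'c' -> no (excluded)
  pos 1: 'a' -> MATCH
  pos 2: 'd' -> MATCH
  pos 3: 'a' -> MATCH
  pos 4: 'c' -> no (excluded)
  pos 5: 'c' -> no (excluded)
  pos 6: 'b' -> MATCH
  pos 7: 'd' -> MATCH
  pos 8: 'b' -> MATCH
Total matches: 6

6


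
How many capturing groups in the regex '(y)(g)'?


To count capturing groups, count each '(' that starts a group.
Pattern: '(y)(g)'
Walking through the pattern:
  Position 0: '(' -> group #1
  Position 3: '(' -> group #2
Total capturing groups: 2

2


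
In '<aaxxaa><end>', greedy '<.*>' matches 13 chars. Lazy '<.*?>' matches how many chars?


Greedy '<.*>' tries to match as MUCH as possible.
Lazy '<.*?>' tries to match as LITTLE as possible.

String: '<aaxxaa><end>'
Greedy '<.*>' starts at first '<' and extends to the LAST '>': '<aaxxaa><end>' (13 chars)
Lazy '<.*?>' starts at first '<' and stops at the FIRST '>': '<aaxxaa>' (8 chars)

8


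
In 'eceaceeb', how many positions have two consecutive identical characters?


Looking for consecutive identical characters in 'eceaceeb':
  pos 0-1: 'e' vs 'c' -> different
  pos 1-2: 'c' vs 'e' -> different
  pos 2-3: 'e' vs 'a' -> different
  pos 3-4: 'a' vs 'c' -> different
  pos 4-5: 'c' vs 'e' -> different
  pos 5-6: 'e' vs 'e' -> MATCH ('ee')
  pos 6-7: 'e' vs 'b' -> different
Consecutive identical pairs: ['ee']
Count: 1

1


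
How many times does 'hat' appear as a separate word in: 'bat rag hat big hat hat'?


Scanning each word for exact match 'hat':
  Word 1: 'bat' -> no
  Word 2: 'rag' -> no
  Word 3: 'hat' -> MATCH
  Word 4: 'big' -> no
  Word 5: 'hat' -> MATCH
  Word 6: 'hat' -> MATCH
Total matches: 3

3


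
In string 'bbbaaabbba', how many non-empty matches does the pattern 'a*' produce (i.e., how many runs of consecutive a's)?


Pattern 'a*' matches zero or more a's. We want non-empty runs of consecutive a's.
String: 'bbbaaabbba'
Walking through the string to find runs of a's:
  Run 1: positions 3-5 -> 'aaa'
  Run 2: positions 9-9 -> 'a'
Non-empty runs found: ['aaa', 'a']
Count: 2

2


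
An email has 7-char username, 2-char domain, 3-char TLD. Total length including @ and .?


An email address has format: username@domain.tld
Username length: 7
'@' character: 1
Domain length: 2
'.' character: 1
TLD length: 3
Total = 7 + 1 + 2 + 1 + 3 = 14

14


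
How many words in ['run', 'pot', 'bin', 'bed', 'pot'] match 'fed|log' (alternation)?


Alternation 'fed|log' matches either 'fed' or 'log'.
Checking each word:
  'run' -> no
  'pot' -> no
  'bin' -> no
  'bed' -> no
  'pot' -> no
Matches: []
Count: 0

0


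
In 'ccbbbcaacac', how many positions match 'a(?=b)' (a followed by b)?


Lookahead 'a(?=b)' matches 'a' only when followed by 'b'.
String: 'ccbbbcaacac'
Checking each position where char is 'a':
  pos 6: 'a' -> no (next='a')
  pos 7: 'a' -> no (next='c')
  pos 9: 'a' -> no (next='c')
Matching positions: []
Count: 0

0


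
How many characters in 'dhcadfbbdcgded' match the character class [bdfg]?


Character class [bdfg] matches any of: {b, d, f, g}
Scanning string 'dhcadfbbdcgded' character by character:
  pos 0: 'd' -> MATCH
  pos 1: 'h' -> no
  pos 2: 'c' -> no
  pos 3: 'a' -> no
  pos 4: 'd' -> MATCH
  pos 5: 'f' -> MATCH
  pos 6: 'b' -> MATCH
  pos 7: 'b' -> MATCH
  pos 8: 'd' -> MATCH
  pos 9: 'c' -> no
  pos 10: 'g' -> MATCH
  pos 11: 'd' -> MATCH
  pos 12: 'e' -> no
  pos 13: 'd' -> MATCH
Total matches: 9

9


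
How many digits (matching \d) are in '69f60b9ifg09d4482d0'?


\d matches any digit 0-9.
Scanning '69f60b9ifg09d4482d0':
  pos 0: '6' -> DIGIT
  pos 1: '9' -> DIGIT
  pos 3: '6' -> DIGIT
  pos 4: '0' -> DIGIT
  pos 6: '9' -> DIGIT
  pos 10: '0' -> DIGIT
  pos 11: '9' -> DIGIT
  pos 13: '4' -> DIGIT
  pos 14: '4' -> DIGIT
  pos 15: '8' -> DIGIT
  pos 16: '2' -> DIGIT
  pos 18: '0' -> DIGIT
Digits found: ['6', '9', '6', '0', '9', '0', '9', '4', '4', '8', '2', '0']
Total: 12

12


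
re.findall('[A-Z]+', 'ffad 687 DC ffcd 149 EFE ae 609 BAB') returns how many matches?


Pattern '[A-Z]+' finds one or more uppercase letters.
Text: 'ffad 687 DC ffcd 149 EFE ae 609 BAB'
Scanning for matches:
  Match 1: 'DC'
  Match 2: 'EFE'
  Match 3: 'BAB'
Total matches: 3

3


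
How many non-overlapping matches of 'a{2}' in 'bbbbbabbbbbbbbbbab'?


Pattern 'a{2}' matches exactly 2 consecutive a's (greedy, non-overlapping).
String: 'bbbbbabbbbbbbbbbab'
Scanning for runs of a's:
  Run at pos 5: 'a' (length 1) -> 0 match(es)
  Run at pos 16: 'a' (length 1) -> 0 match(es)
Matches found: []
Total: 0

0


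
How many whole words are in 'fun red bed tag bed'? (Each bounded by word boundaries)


Word boundaries (\b) mark the start/end of each word.
Text: 'fun red bed tag bed'
Splitting by whitespace:
  Word 1: 'fun'
  Word 2: 'red'
  Word 3: 'bed'
  Word 4: 'tag'
  Word 5: 'bed'
Total whole words: 5

5


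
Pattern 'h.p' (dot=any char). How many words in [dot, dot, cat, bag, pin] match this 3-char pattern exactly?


Pattern 'h.p' means: starts with 'h', any single char, ends with 'p'.
Checking each word (must be exactly 3 chars):
  'dot' (len=3): no
  'dot' (len=3): no
  'cat' (len=3): no
  'bag' (len=3): no
  'pin' (len=3): no
Matching words: []
Total: 0

0


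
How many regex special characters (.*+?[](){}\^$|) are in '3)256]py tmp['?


Regex special characters are: . * + ? [ ] ( ) { } \ ^ $ |
Scanning '3)256]py tmp[':
  pos 1: ')' -> SPECIAL
  pos 5: ']' -> SPECIAL
  pos 12: '[' -> SPECIAL
Special chars found: [')', ']', '[']
Total: 3

3


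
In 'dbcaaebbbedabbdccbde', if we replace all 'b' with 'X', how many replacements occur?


re.sub('b', 'X', text) replaces every occurrence of 'b' with 'X'.
Text: 'dbcaaebbbedabbdccbde'
Scanning for 'b':
  pos 1: 'b' -> replacement #1
  pos 6: 'b' -> replacement #2
  pos 7: 'b' -> replacement #3
  pos 8: 'b' -> replacement #4
  pos 12: 'b' -> replacement #5
  pos 13: 'b' -> replacement #6
  pos 17: 'b' -> replacement #7
Total replacements: 7

7


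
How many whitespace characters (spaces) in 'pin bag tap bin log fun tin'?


\s matches whitespace characters (spaces, tabs, etc.).
Text: 'pin bag tap bin log fun tin'
This text has 7 words separated by spaces.
Number of spaces = number of words - 1 = 7 - 1 = 6

6


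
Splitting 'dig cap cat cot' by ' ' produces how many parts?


Splitting by ' ' breaks the string at each occurrence of the separator.
Text: 'dig cap cat cot'
Parts after split:
  Part 1: 'dig'
  Part 2: 'cap'
  Part 3: 'cat'
  Part 4: 'cot'
Total parts: 4

4


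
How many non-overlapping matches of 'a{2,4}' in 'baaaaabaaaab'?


Pattern 'a{2,4}' matches between 2 and 4 consecutive a's (greedy).
String: 'baaaaabaaaab'
Finding runs of a's and applying greedy matching:
  Run at pos 1: 'aaaaa' (length 5)
  Run at pos 7: 'aaaa' (length 4)
Matches: ['aaaa', 'aaaa']
Count: 2

2


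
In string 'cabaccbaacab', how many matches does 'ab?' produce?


Pattern 'ab?' matches 'a' optionally followed by 'b'.
String: 'cabaccbaacab'
Scanning left to right for 'a' then checking next char:
  Match 1: 'ab' (a followed by b)
  Match 2: 'a' (a not followed by b)
  Match 3: 'a' (a not followed by b)
  Match 4: 'a' (a not followed by b)
  Match 5: 'ab' (a followed by b)
Total matches: 5

5


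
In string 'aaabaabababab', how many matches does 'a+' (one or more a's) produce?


Pattern 'a+' matches one or more consecutive a's.
String: 'aaabaabababab'
Scanning for runs of a:
  Match 1: 'aaa' (length 3)
  Match 2: 'aa' (length 2)
  Match 3: 'a' (length 1)
  Match 4: 'a' (length 1)
  Match 5: 'a' (length 1)
Total matches: 5

5


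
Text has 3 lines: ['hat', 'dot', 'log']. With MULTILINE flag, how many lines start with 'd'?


With MULTILINE flag, ^ matches the start of each line.
Lines: ['hat', 'dot', 'log']
Checking which lines start with 'd':
  Line 1: 'hat' -> no
  Line 2: 'dot' -> MATCH
  Line 3: 'log' -> no
Matching lines: ['dot']
Count: 1

1


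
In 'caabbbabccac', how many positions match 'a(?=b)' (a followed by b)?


Lookahead 'a(?=b)' matches 'a' only when followed by 'b'.
String: 'caabbbabccac'
Checking each position where char is 'a':
  pos 1: 'a' -> no (next='a')
  pos 2: 'a' -> MATCH (next='b')
  pos 6: 'a' -> MATCH (next='b')
  pos 10: 'a' -> no (next='c')
Matching positions: [2, 6]
Count: 2

2


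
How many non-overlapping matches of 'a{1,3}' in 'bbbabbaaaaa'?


Pattern 'a{1,3}' matches between 1 and 3 consecutive a's (greedy).
String: 'bbbabbaaaaa'
Finding runs of a's and applying greedy matching:
  Run at pos 3: 'a' (length 1)
  Run at pos 6: 'aaaaa' (length 5)
Matches: ['a', 'aaa', 'aa']
Count: 3

3


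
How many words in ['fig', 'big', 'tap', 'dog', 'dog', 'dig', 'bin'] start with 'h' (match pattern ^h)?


Pattern ^h anchors to start of word. Check which words begin with 'h':
  'fig' -> no
  'big' -> no
  'tap' -> no
  'dog' -> no
  'dog' -> no
  'dig' -> no
  'bin' -> no
Matching words: []
Count: 0

0


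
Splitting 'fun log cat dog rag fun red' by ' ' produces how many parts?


Splitting by ' ' breaks the string at each occurrence of the separator.
Text: 'fun log cat dog rag fun red'
Parts after split:
  Part 1: 'fun'
  Part 2: 'log'
  Part 3: 'cat'
  Part 4: 'dog'
  Part 5: 'rag'
  Part 6: 'fun'
  Part 7: 'red'
Total parts: 7

7


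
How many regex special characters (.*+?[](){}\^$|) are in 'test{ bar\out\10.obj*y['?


Regex special characters are: . * + ? [ ] ( ) { } \ ^ $ |
Scanning 'test{ bar\out\10.obj*y[':
  pos 4: '{' -> SPECIAL
  pos 9: '\' -> SPECIAL
  pos 13: '\' -> SPECIAL
  pos 16: '.' -> SPECIAL
  pos 20: '*' -> SPECIAL
  pos 22: '[' -> SPECIAL
Special chars found: ['{', '\\', '\\', '.', '*', '[']
Total: 6

6


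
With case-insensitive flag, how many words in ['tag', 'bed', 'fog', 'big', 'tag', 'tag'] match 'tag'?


Case-insensitive matching: compare each word's lowercase form to 'tag'.
  'tag' -> lower='tag' -> MATCH
  'bed' -> lower='bed' -> no
  'fog' -> lower='fog' -> no
  'big' -> lower='big' -> no
  'tag' -> lower='tag' -> MATCH
  'tag' -> lower='tag' -> MATCH
Matches: ['tag', 'tag', 'tag']
Count: 3

3


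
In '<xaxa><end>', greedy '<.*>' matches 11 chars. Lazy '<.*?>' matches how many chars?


Greedy '<.*>' tries to match as MUCH as possible.
Lazy '<.*?>' tries to match as LITTLE as possible.

String: '<xaxa><end>'
Greedy '<.*>' starts at first '<' and extends to the LAST '>': '<xaxa><end>' (11 chars)
Lazy '<.*?>' starts at first '<' and stops at the FIRST '>': '<xaxa>' (6 chars)

6


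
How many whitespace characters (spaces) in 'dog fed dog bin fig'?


\s matches whitespace characters (spaces, tabs, etc.).
Text: 'dog fed dog bin fig'
This text has 5 words separated by spaces.
Number of spaces = number of words - 1 = 5 - 1 = 4

4


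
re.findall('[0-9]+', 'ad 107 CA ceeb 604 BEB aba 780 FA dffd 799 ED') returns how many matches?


Pattern '[0-9]+' finds one or more digits.
Text: 'ad 107 CA ceeb 604 BEB aba 780 FA dffd 799 ED'
Scanning for matches:
  Match 1: '107'
  Match 2: '604'
  Match 3: '780'
  Match 4: '799'
Total matches: 4

4


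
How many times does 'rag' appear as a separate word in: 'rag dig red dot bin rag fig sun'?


Scanning each word for exact match 'rag':
  Word 1: 'rag' -> MATCH
  Word 2: 'dig' -> no
  Word 3: 'red' -> no
  Word 4: 'dot' -> no
  Word 5: 'bin' -> no
  Word 6: 'rag' -> MATCH
  Word 7: 'fig' -> no
  Word 8: 'sun' -> no
Total matches: 2

2


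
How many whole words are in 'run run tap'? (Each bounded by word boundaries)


Word boundaries (\b) mark the start/end of each word.
Text: 'run run tap'
Splitting by whitespace:
  Word 1: 'run'
  Word 2: 'run'
  Word 3: 'tap'
Total whole words: 3

3


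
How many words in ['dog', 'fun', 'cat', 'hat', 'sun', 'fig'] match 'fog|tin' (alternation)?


Alternation 'fog|tin' matches either 'fog' or 'tin'.
Checking each word:
  'dog' -> no
  'fun' -> no
  'cat' -> no
  'hat' -> no
  'sun' -> no
  'fig' -> no
Matches: []
Count: 0

0


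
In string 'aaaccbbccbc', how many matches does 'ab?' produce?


Pattern 'ab?' matches 'a' optionally followed by 'b'.
String: 'aaaccbbccbc'
Scanning left to right for 'a' then checking next char:
  Match 1: 'a' (a not followed by b)
  Match 2: 'a' (a not followed by b)
  Match 3: 'a' (a not followed by b)
Total matches: 3

3


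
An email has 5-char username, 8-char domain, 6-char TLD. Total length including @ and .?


An email address has format: username@domain.tld
Username length: 5
'@' character: 1
Domain length: 8
'.' character: 1
TLD length: 6
Total = 5 + 1 + 8 + 1 + 6 = 21

21


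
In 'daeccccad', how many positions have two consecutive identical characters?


Looking for consecutive identical characters in 'daeccccad':
  pos 0-1: 'd' vs 'a' -> different
  pos 1-2: 'a' vs 'e' -> different
  pos 2-3: 'e' vs 'c' -> different
  pos 3-4: 'c' vs 'c' -> MATCH ('cc')
  pos 4-5: 'c' vs 'c' -> MATCH ('cc')
  pos 5-6: 'c' vs 'c' -> MATCH ('cc')
  pos 6-7: 'c' vs 'a' -> different
  pos 7-8: 'a' vs 'd' -> different
Consecutive identical pairs: ['cc', 'cc', 'cc']
Count: 3

3


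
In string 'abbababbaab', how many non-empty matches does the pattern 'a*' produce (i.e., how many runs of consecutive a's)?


Pattern 'a*' matches zero or more a's. We want non-empty runs of consecutive a's.
String: 'abbababbaab'
Walking through the string to find runs of a's:
  Run 1: positions 0-0 -> 'a'
  Run 2: positions 3-3 -> 'a'
  Run 3: positions 5-5 -> 'a'
  Run 4: positions 8-9 -> 'aa'
Non-empty runs found: ['a', 'a', 'a', 'aa']
Count: 4

4


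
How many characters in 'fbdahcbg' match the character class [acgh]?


Character class [acgh] matches any of: {a, c, g, h}
Scanning string 'fbdahcbg' character by character:
  pos 0: 'f' -> no
  pos 1: 'b' -> no
  pos 2: 'd' -> no
  pos 3: 'a' -> MATCH
  pos 4: 'h' -> MATCH
  pos 5: 'c' -> MATCH
  pos 6: 'b' -> no
  pos 7: 'g' -> MATCH
Total matches: 4

4


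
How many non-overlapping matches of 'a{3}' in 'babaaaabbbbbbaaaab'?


Pattern 'a{3}' matches exactly 3 consecutive a's (greedy, non-overlapping).
String: 'babaaaabbbbbbaaaab'
Scanning for runs of a's:
  Run at pos 1: 'a' (length 1) -> 0 match(es)
  Run at pos 3: 'aaaa' (length 4) -> 1 match(es)
  Run at pos 13: 'aaaa' (length 4) -> 1 match(es)
Matches found: ['aaa', 'aaa']
Total: 2

2


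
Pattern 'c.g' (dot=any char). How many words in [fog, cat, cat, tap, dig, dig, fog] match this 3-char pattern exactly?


Pattern 'c.g' means: starts with 'c', any single char, ends with 'g'.
Checking each word (must be exactly 3 chars):
  'fog' (len=3): no
  'cat' (len=3): no
  'cat' (len=3): no
  'tap' (len=3): no
  'dig' (len=3): no
  'dig' (len=3): no
  'fog' (len=3): no
Matching words: []
Total: 0

0


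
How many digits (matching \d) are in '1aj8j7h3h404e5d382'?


\d matches any digit 0-9.
Scanning '1aj8j7h3h404e5d382':
  pos 0: '1' -> DIGIT
  pos 3: '8' -> DIGIT
  pos 5: '7' -> DIGIT
  pos 7: '3' -> DIGIT
  pos 9: '4' -> DIGIT
  pos 10: '0' -> DIGIT
  pos 11: '4' -> DIGIT
  pos 13: '5' -> DIGIT
  pos 15: '3' -> DIGIT
  pos 16: '8' -> DIGIT
  pos 17: '2' -> DIGIT
Digits found: ['1', '8', '7', '3', '4', '0', '4', '5', '3', '8', '2']
Total: 11

11


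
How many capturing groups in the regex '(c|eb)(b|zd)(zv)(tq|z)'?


To count capturing groups, count each '(' that starts a group.
Pattern: '(c|eb)(b|zd)(zv)(tq|z)'
Walking through the pattern:
  Position 0: '(' -> group #1
  Position 6: '(' -> group #2
  Position 12: '(' -> group #3
  Position 16: '(' -> group #4
Total capturing groups: 4

4


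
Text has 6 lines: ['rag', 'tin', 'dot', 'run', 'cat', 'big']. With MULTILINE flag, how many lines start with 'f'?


With MULTILINE flag, ^ matches the start of each line.
Lines: ['rag', 'tin', 'dot', 'run', 'cat', 'big']
Checking which lines start with 'f':
  Line 1: 'rag' -> no
  Line 2: 'tin' -> no
  Line 3: 'dot' -> no
  Line 4: 'run' -> no
  Line 5: 'cat' -> no
  Line 6: 'big' -> no
Matching lines: []
Count: 0

0


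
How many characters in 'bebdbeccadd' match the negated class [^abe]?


Negated class [^abe] matches any char NOT in {a, b, e}
Scanning 'bebdbeccadd':
  pos 0: 'b' -> no (excluded)
  pos 1: 'e' -> no (excluded)
  pos 2: 'b' -> no (excluded)
  pos 3: 'd' -> MATCH
  pos 4: 'b' -> no (excluded)
  pos 5: 'e' -> no (excluded)
  pos 6: 'c' -> MATCH
  pos 7: 'c' -> MATCH
  pos 8: 'a' -> no (excluded)
  pos 9: 'd' -> MATCH
  pos 10: 'd' -> MATCH
Total matches: 5

5


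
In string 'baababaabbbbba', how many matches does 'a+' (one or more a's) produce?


Pattern 'a+' matches one or more consecutive a's.
String: 'baababaabbbbba'
Scanning for runs of a:
  Match 1: 'aa' (length 2)
  Match 2: 'a' (length 1)
  Match 3: 'aa' (length 2)
  Match 4: 'a' (length 1)
Total matches: 4

4


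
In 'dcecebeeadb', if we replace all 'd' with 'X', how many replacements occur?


re.sub('d', 'X', text) replaces every occurrence of 'd' with 'X'.
Text: 'dcecebeeadb'
Scanning for 'd':
  pos 0: 'd' -> replacement #1
  pos 9: 'd' -> replacement #2
Total replacements: 2

2


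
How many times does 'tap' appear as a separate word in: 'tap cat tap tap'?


Scanning each word for exact match 'tap':
  Word 1: 'tap' -> MATCH
  Word 2: 'cat' -> no
  Word 3: 'tap' -> MATCH
  Word 4: 'tap' -> MATCH
Total matches: 3

3


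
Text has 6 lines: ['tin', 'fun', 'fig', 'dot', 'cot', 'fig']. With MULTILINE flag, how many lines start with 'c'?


With MULTILINE flag, ^ matches the start of each line.
Lines: ['tin', 'fun', 'fig', 'dot', 'cot', 'fig']
Checking which lines start with 'c':
  Line 1: 'tin' -> no
  Line 2: 'fun' -> no
  Line 3: 'fig' -> no
  Line 4: 'dot' -> no
  Line 5: 'cot' -> MATCH
  Line 6: 'fig' -> no
Matching lines: ['cot']
Count: 1

1


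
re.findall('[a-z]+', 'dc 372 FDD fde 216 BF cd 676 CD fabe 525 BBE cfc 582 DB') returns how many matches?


Pattern '[a-z]+' finds one or more lowercase letters.
Text: 'dc 372 FDD fde 216 BF cd 676 CD fabe 525 BBE cfc 582 DB'
Scanning for matches:
  Match 1: 'dc'
  Match 2: 'fde'
  Match 3: 'cd'
  Match 4: 'fabe'
  Match 5: 'cfc'
Total matches: 5

5


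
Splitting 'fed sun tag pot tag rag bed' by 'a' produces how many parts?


Splitting by 'a' breaks the string at each occurrence of the separator.
Text: 'fed sun tag pot tag rag bed'
Parts after split:
  Part 1: 'fed sun t'
  Part 2: 'g pot t'
  Part 3: 'g r'
  Part 4: 'g bed'
Total parts: 4

4


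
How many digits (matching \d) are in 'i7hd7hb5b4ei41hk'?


\d matches any digit 0-9.
Scanning 'i7hd7hb5b4ei41hk':
  pos 1: '7' -> DIGIT
  pos 4: '7' -> DIGIT
  pos 7: '5' -> DIGIT
  pos 9: '4' -> DIGIT
  pos 12: '4' -> DIGIT
  pos 13: '1' -> DIGIT
Digits found: ['7', '7', '5', '4', '4', '1']
Total: 6

6


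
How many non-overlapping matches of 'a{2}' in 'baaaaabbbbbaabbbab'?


Pattern 'a{2}' matches exactly 2 consecutive a's (greedy, non-overlapping).
String: 'baaaaabbbbbaabbbab'
Scanning for runs of a's:
  Run at pos 1: 'aaaaa' (length 5) -> 2 match(es)
  Run at pos 11: 'aa' (length 2) -> 1 match(es)
  Run at pos 16: 'a' (length 1) -> 0 match(es)
Matches found: ['aa', 'aa', 'aa']
Total: 3

3


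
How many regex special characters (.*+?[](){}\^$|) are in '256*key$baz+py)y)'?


Regex special characters are: . * + ? [ ] ( ) { } \ ^ $ |
Scanning '256*key$baz+py)y)':
  pos 3: '*' -> SPECIAL
  pos 7: '$' -> SPECIAL
  pos 11: '+' -> SPECIAL
  pos 14: ')' -> SPECIAL
  pos 16: ')' -> SPECIAL
Special chars found: ['*', '$', '+', ')', ')']
Total: 5

5


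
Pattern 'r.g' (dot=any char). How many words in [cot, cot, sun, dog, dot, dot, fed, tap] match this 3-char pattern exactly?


Pattern 'r.g' means: starts with 'r', any single char, ends with 'g'.
Checking each word (must be exactly 3 chars):
  'cot' (len=3): no
  'cot' (len=3): no
  'sun' (len=3): no
  'dog' (len=3): no
  'dot' (len=3): no
  'dot' (len=3): no
  'fed' (len=3): no
  'tap' (len=3): no
Matching words: []
Total: 0

0


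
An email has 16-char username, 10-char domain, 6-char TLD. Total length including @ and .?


An email address has format: username@domain.tld
Username length: 16
'@' character: 1
Domain length: 10
'.' character: 1
TLD length: 6
Total = 16 + 1 + 10 + 1 + 6 = 34

34


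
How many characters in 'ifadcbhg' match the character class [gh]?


Character class [gh] matches any of: {g, h}
Scanning string 'ifadcbhg' character by character:
  pos 0: 'i' -> no
  pos 1: 'f' -> no
  pos 2: 'a' -> no
  pos 3: 'd' -> no
  pos 4: 'c' -> no
  pos 5: 'b' -> no
  pos 6: 'h' -> MATCH
  pos 7: 'g' -> MATCH
Total matches: 2

2


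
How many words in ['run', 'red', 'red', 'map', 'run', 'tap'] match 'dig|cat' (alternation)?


Alternation 'dig|cat' matches either 'dig' or 'cat'.
Checking each word:
  'run' -> no
  'red' -> no
  'red' -> no
  'map' -> no
  'run' -> no
  'tap' -> no
Matches: []
Count: 0

0


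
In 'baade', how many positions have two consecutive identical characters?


Looking for consecutive identical characters in 'baade':
  pos 0-1: 'b' vs 'a' -> different
  pos 1-2: 'a' vs 'a' -> MATCH ('aa')
  pos 2-3: 'a' vs 'd' -> different
  pos 3-4: 'd' vs 'e' -> different
Consecutive identical pairs: ['aa']
Count: 1

1


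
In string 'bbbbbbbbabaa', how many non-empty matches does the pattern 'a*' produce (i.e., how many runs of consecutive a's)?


Pattern 'a*' matches zero or more a's. We want non-empty runs of consecutive a's.
String: 'bbbbbbbbabaa'
Walking through the string to find runs of a's:
  Run 1: positions 8-8 -> 'a'
  Run 2: positions 10-11 -> 'aa'
Non-empty runs found: ['a', 'aa']
Count: 2

2
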